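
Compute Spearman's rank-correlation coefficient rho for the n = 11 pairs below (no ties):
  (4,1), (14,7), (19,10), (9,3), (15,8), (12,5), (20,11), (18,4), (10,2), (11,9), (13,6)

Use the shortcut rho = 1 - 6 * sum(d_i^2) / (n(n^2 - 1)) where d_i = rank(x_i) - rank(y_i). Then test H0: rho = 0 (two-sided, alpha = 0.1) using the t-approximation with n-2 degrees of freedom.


Step 1: Rank x and y separately (midranks; no ties here).
rank(x): 4->1, 14->7, 19->10, 9->2, 15->8, 12->5, 20->11, 18->9, 10->3, 11->4, 13->6
rank(y): 1->1, 7->7, 10->10, 3->3, 8->8, 5->5, 11->11, 4->4, 2->2, 9->9, 6->6
Step 2: d_i = R_x(i) - R_y(i); compute d_i^2.
  (1-1)^2=0, (7-7)^2=0, (10-10)^2=0, (2-3)^2=1, (8-8)^2=0, (5-5)^2=0, (11-11)^2=0, (9-4)^2=25, (3-2)^2=1, (4-9)^2=25, (6-6)^2=0
sum(d^2) = 52.
Step 3: rho = 1 - 6*52 / (11*(11^2 - 1)) = 1 - 312/1320 = 0.763636.
Step 4: Under H0, t = rho * sqrt((n-2)/(1-rho^2)) = 3.5482 ~ t(9).
Step 5: Two-sided p-value from the t-distribution with 9 df = 0.006233.
Step 6: alpha = 0.1. reject H0.

rho = 0.7636, p = 0.006233, reject H0 at alpha = 0.1.


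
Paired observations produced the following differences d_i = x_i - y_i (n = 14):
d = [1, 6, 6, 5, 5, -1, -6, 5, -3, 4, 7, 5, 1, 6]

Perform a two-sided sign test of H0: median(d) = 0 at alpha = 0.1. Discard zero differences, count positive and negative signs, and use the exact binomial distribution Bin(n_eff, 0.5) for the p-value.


Step 1: Discard zero differences. Original n = 14; n_eff = number of nonzero differences = 14.
Nonzero differences (with sign): +1, +6, +6, +5, +5, -1, -6, +5, -3, +4, +7, +5, +1, +6
Step 2: Count signs: positive = 11, negative = 3.
Step 3: Under H0: P(positive) = 0.5, so the number of positives S ~ Bin(14, 0.5).
Step 4: Two-sided exact p-value = sum of Bin(14,0.5) probabilities at or below the observed probability = 0.057373.
Step 5: alpha = 0.1. reject H0.

n_eff = 14, pos = 11, neg = 3, p = 0.057373, reject H0.


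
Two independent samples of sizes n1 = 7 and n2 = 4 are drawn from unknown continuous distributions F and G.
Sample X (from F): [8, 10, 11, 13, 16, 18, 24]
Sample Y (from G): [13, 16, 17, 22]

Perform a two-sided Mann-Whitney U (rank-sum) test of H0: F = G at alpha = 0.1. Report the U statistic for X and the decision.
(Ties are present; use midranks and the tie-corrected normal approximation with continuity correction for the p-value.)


Step 1: Combine and sort all 11 observations; assign midranks.
sorted (value, group): (8,X), (10,X), (11,X), (13,X), (13,Y), (16,X), (16,Y), (17,Y), (18,X), (22,Y), (24,X)
ranks: 8->1, 10->2, 11->3, 13->4.5, 13->4.5, 16->6.5, 16->6.5, 17->8, 18->9, 22->10, 24->11
Step 2: Rank sum for X: R1 = 1 + 2 + 3 + 4.5 + 6.5 + 9 + 11 = 37.
Step 3: U_X = R1 - n1(n1+1)/2 = 37 - 7*8/2 = 37 - 28 = 9.
       U_Y = n1*n2 - U_X = 28 - 9 = 19.
Step 4: Ties are present, so use the tie-corrected normal approximation (with continuity correction) for the p-value.
Step 5: p-value = 0.392932; compare to alpha = 0.1. fail to reject H0.

U_X = 9, p = 0.392932, fail to reject H0 at alpha = 0.1.


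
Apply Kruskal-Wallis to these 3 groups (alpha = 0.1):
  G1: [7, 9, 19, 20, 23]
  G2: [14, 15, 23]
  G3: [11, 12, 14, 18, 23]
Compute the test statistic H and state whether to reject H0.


Step 1: Combine all N = 13 observations and assign midranks.
sorted (value, group, rank): (7,G1,1), (9,G1,2), (11,G3,3), (12,G3,4), (14,G2,5.5), (14,G3,5.5), (15,G2,7), (18,G3,8), (19,G1,9), (20,G1,10), (23,G1,12), (23,G2,12), (23,G3,12)
Step 2: Sum ranks within each group.
R_1 = 34 (n_1 = 5)
R_2 = 24.5 (n_2 = 3)
R_3 = 32.5 (n_3 = 5)
Step 3: H = 12/(N(N+1)) * sum(R_i^2/n_i) - 3(N+1)
     = 12/(13*14) * (34^2/5 + 24.5^2/3 + 32.5^2/5) - 3*14
     = 0.065934 * 642.533 - 42
     = 0.364835.
Step 4: Ties present; correction factor C = 1 - 30/(13^3 - 13) = 0.986264. Corrected H = 0.364835 / 0.986264 = 0.369916.
Step 5: Under H0, H ~ chi^2(2); p-value = 0.831139.
Step 6: alpha = 0.1. fail to reject H0.

H = 0.3699, df = 2, p = 0.831139, fail to reject H0.


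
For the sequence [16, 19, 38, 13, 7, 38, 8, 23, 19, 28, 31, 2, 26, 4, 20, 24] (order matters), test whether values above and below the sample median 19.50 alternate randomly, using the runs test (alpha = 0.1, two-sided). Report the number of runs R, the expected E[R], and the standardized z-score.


Step 1: Compute median = 19.50; label A = above, B = below.
Labels in order: BBABBABABAABABAA  (n_A = 8, n_B = 8)
Step 2: Count runs R = 12.
Step 3: Under H0 (random ordering), E[R] = 2*n_A*n_B/(n_A+n_B) + 1 = 2*8*8/16 + 1 = 9.0000.
        Var[R] = 2*n_A*n_B*(2*n_A*n_B - n_A - n_B) / ((n_A+n_B)^2 * (n_A+n_B-1)) = 14336/3840 = 3.7333.
        SD[R] = 1.9322.
Step 4: Continuity-corrected z = (R - 0.5 - E[R]) / SD[R] = (12 - 0.5 - 9.0000) / 1.9322 = 1.2939.
Step 5: Two-sided p-value via normal approximation = 2*(1 - Phi(|z|)) = 0.195709.
Step 6: alpha = 0.1. fail to reject H0.

R = 12, z = 1.2939, p = 0.195709, fail to reject H0.


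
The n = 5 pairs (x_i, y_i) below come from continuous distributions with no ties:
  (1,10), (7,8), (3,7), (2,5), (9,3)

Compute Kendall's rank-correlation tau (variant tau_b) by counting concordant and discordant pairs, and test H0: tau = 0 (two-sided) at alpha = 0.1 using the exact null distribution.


Step 1: Enumerate the 10 unordered pairs (i,j) with i<j and classify each by sign(x_j-x_i) * sign(y_j-y_i).
  (1,2):dx=+6,dy=-2->D; (1,3):dx=+2,dy=-3->D; (1,4):dx=+1,dy=-5->D; (1,5):dx=+8,dy=-7->D
  (2,3):dx=-4,dy=-1->C; (2,4):dx=-5,dy=-3->C; (2,5):dx=+2,dy=-5->D; (3,4):dx=-1,dy=-2->C
  (3,5):dx=+6,dy=-4->D; (4,5):dx=+7,dy=-2->D
Step 2: C = 3, D = 7, total pairs = 10.
Step 3: tau = (C - D)/(n(n-1)/2) = (3 - 7)/10 = -0.400000.
Step 4: Exact two-sided p-value (enumerate n! = 120 permutations of y under H0): p = 0.483333.
Step 5: alpha = 0.1. fail to reject H0.

tau_b = -0.4000 (C=3, D=7), p = 0.483333, fail to reject H0.


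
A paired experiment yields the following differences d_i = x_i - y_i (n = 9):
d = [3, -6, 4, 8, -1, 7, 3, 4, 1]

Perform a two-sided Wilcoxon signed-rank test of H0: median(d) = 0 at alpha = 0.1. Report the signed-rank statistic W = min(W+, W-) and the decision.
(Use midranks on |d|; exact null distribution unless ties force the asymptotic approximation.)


Step 1: Drop any zero differences (none here) and take |d_i|.
|d| = [3, 6, 4, 8, 1, 7, 3, 4, 1]
Step 2: Midrank |d_i| (ties get averaged ranks).
ranks: |3|->3.5, |6|->7, |4|->5.5, |8|->9, |1|->1.5, |7|->8, |3|->3.5, |4|->5.5, |1|->1.5
Step 3: Attach original signs; sum ranks with positive sign and with negative sign.
W+ = 3.5 + 5.5 + 9 + 8 + 3.5 + 5.5 + 1.5 = 36.5
W- = 7 + 1.5 = 8.5
(Check: W+ + W- = 45 should equal n(n+1)/2 = 45.)
Step 4: Test statistic W = min(W+, W-) = 8.5.
Step 5: Ties in |d|, so use the tie-corrected normal approximation.
        E[W] = n(n+1)/4 = 9*10/4 = 22.5.
        Tie groups: |d|=1 (t=2), |d|=3 (t=2), |d|=4 (t=2); sum(t^3 - t) = 18.
        Var[W] = n(n+1)(2n+1)/24 - sum(t^3-t)/48 = 1710/24 - 18/48 = 70.875.
        z = (W - E[W]) / sqrt(Var[W]) = (8.5 - 22.5) / 8.4187 = -1.6630.
        Two-sided p = 2*Phi(z) = 0.096321.
Step 6: alpha = 0.1. reject H0.

W+ = 36.5, W- = 8.5, W = min = 8.5, p = 0.096321, reject H0.


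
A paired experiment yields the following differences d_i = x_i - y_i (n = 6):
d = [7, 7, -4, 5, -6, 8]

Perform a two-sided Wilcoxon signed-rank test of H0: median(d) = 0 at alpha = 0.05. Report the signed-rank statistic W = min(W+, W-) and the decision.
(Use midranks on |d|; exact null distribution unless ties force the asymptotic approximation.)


Step 1: Drop any zero differences (none here) and take |d_i|.
|d| = [7, 7, 4, 5, 6, 8]
Step 2: Midrank |d_i| (ties get averaged ranks).
ranks: |7|->4.5, |7|->4.5, |4|->1, |5|->2, |6|->3, |8|->6
Step 3: Attach original signs; sum ranks with positive sign and with negative sign.
W+ = 4.5 + 4.5 + 2 + 6 = 17
W- = 1 + 3 = 4
(Check: W+ + W- = 21 should equal n(n+1)/2 = 21.)
Step 4: Test statistic W = min(W+, W-) = 4.
Step 5: Ties in |d|, so use the tie-corrected normal approximation.
        E[W] = n(n+1)/4 = 6*7/4 = 10.5.
        Tie groups: |d|=7 (t=2); sum(t^3 - t) = 6.
        Var[W] = n(n+1)(2n+1)/24 - sum(t^3-t)/48 = 546/24 - 6/48 = 22.625.
        z = (W - E[W]) / sqrt(Var[W]) = (4 - 10.5) / 4.7566 = -1.3665.
        Two-sided p = 2*Phi(z) = 0.171773.
Step 6: alpha = 0.05. fail to reject H0.

W+ = 17, W- = 4, W = min = 4, p = 0.171773, fail to reject H0.


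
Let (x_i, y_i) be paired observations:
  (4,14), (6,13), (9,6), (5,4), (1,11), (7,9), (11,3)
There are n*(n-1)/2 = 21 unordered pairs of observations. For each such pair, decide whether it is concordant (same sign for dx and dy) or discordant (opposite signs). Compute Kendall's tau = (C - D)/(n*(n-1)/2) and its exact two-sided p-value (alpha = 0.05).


Step 1: Enumerate the 21 unordered pairs (i,j) with i<j and classify each by sign(x_j-x_i) * sign(y_j-y_i).
  (1,2):dx=+2,dy=-1->D; (1,3):dx=+5,dy=-8->D; (1,4):dx=+1,dy=-10->D; (1,5):dx=-3,dy=-3->C
  (1,6):dx=+3,dy=-5->D; (1,7):dx=+7,dy=-11->D; (2,3):dx=+3,dy=-7->D; (2,4):dx=-1,dy=-9->C
  (2,5):dx=-5,dy=-2->C; (2,6):dx=+1,dy=-4->D; (2,7):dx=+5,dy=-10->D; (3,4):dx=-4,dy=-2->C
  (3,5):dx=-8,dy=+5->D; (3,6):dx=-2,dy=+3->D; (3,7):dx=+2,dy=-3->D; (4,5):dx=-4,dy=+7->D
  (4,6):dx=+2,dy=+5->C; (4,7):dx=+6,dy=-1->D; (5,6):dx=+6,dy=-2->D; (5,7):dx=+10,dy=-8->D
  (6,7):dx=+4,dy=-6->D
Step 2: C = 5, D = 16, total pairs = 21.
Step 3: tau = (C - D)/(n(n-1)/2) = (5 - 16)/21 = -0.523810.
Step 4: Exact two-sided p-value (enumerate n! = 5040 permutations of y under H0): p = 0.136111.
Step 5: alpha = 0.05. fail to reject H0.

tau_b = -0.5238 (C=5, D=16), p = 0.136111, fail to reject H0.


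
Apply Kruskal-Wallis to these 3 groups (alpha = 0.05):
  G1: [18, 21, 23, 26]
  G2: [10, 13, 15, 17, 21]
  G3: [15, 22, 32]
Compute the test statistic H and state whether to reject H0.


Step 1: Combine all N = 12 observations and assign midranks.
sorted (value, group, rank): (10,G2,1), (13,G2,2), (15,G2,3.5), (15,G3,3.5), (17,G2,5), (18,G1,6), (21,G1,7.5), (21,G2,7.5), (22,G3,9), (23,G1,10), (26,G1,11), (32,G3,12)
Step 2: Sum ranks within each group.
R_1 = 34.5 (n_1 = 4)
R_2 = 19 (n_2 = 5)
R_3 = 24.5 (n_3 = 3)
Step 3: H = 12/(N(N+1)) * sum(R_i^2/n_i) - 3(N+1)
     = 12/(12*13) * (34.5^2/4 + 19^2/5 + 24.5^2/3) - 3*13
     = 0.076923 * 569.846 - 39
     = 4.834295.
Step 4: Ties present; correction factor C = 1 - 12/(12^3 - 12) = 0.993007. Corrected H = 4.834295 / 0.993007 = 4.868339.
Step 5: Under H0, H ~ chi^2(2); p-value = 0.087671.
Step 6: alpha = 0.05. fail to reject H0.

H = 4.8683, df = 2, p = 0.087671, fail to reject H0.


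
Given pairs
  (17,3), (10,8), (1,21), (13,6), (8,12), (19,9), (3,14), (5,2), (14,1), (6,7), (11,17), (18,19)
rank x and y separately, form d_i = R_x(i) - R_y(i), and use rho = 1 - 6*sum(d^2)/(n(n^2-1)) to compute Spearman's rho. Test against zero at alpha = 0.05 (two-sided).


Step 1: Rank x and y separately (midranks; no ties here).
rank(x): 17->10, 10->6, 1->1, 13->8, 8->5, 19->12, 3->2, 5->3, 14->9, 6->4, 11->7, 18->11
rank(y): 3->3, 8->6, 21->12, 6->4, 12->8, 9->7, 14->9, 2->2, 1->1, 7->5, 17->10, 19->11
Step 2: d_i = R_x(i) - R_y(i); compute d_i^2.
  (10-3)^2=49, (6-6)^2=0, (1-12)^2=121, (8-4)^2=16, (5-8)^2=9, (12-7)^2=25, (2-9)^2=49, (3-2)^2=1, (9-1)^2=64, (4-5)^2=1, (7-10)^2=9, (11-11)^2=0
sum(d^2) = 344.
Step 3: rho = 1 - 6*344 / (12*(12^2 - 1)) = 1 - 2064/1716 = -0.202797.
Step 4: Under H0, t = rho * sqrt((n-2)/(1-rho^2)) = -0.6549 ~ t(10).
Step 5: Two-sided p-value from the t-distribution with 10 df = 0.527302.
Step 6: alpha = 0.05. fail to reject H0.

rho = -0.2028, p = 0.527302, fail to reject H0 at alpha = 0.05.


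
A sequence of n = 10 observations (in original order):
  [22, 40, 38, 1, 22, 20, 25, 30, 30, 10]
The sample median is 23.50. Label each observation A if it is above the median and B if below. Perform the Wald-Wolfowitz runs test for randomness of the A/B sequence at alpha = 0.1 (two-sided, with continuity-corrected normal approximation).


Step 1: Compute median = 23.50; label A = above, B = below.
Labels in order: BAABBBAAAB  (n_A = 5, n_B = 5)
Step 2: Count runs R = 5.
Step 3: Under H0 (random ordering), E[R] = 2*n_A*n_B/(n_A+n_B) + 1 = 2*5*5/10 + 1 = 6.0000.
        Var[R] = 2*n_A*n_B*(2*n_A*n_B - n_A - n_B) / ((n_A+n_B)^2 * (n_A+n_B-1)) = 2000/900 = 2.2222.
        SD[R] = 1.4907.
Step 4: Continuity-corrected z = (R + 0.5 - E[R]) / SD[R] = (5 + 0.5 - 6.0000) / 1.4907 = -0.3354.
Step 5: Two-sided p-value via normal approximation = 2*(1 - Phi(|z|)) = 0.737316.
Step 6: alpha = 0.1. fail to reject H0.

R = 5, z = -0.3354, p = 0.737316, fail to reject H0.


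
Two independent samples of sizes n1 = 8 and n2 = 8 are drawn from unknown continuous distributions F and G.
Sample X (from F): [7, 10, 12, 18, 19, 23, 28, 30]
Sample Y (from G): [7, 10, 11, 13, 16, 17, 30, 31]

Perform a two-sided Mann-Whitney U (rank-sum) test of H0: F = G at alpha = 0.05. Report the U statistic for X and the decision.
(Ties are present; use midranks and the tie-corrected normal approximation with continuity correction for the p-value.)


Step 1: Combine and sort all 16 observations; assign midranks.
sorted (value, group): (7,X), (7,Y), (10,X), (10,Y), (11,Y), (12,X), (13,Y), (16,Y), (17,Y), (18,X), (19,X), (23,X), (28,X), (30,X), (30,Y), (31,Y)
ranks: 7->1.5, 7->1.5, 10->3.5, 10->3.5, 11->5, 12->6, 13->7, 16->8, 17->9, 18->10, 19->11, 23->12, 28->13, 30->14.5, 30->14.5, 31->16
Step 2: Rank sum for X: R1 = 1.5 + 3.5 + 6 + 10 + 11 + 12 + 13 + 14.5 = 71.5.
Step 3: U_X = R1 - n1(n1+1)/2 = 71.5 - 8*9/2 = 71.5 - 36 = 35.5.
       U_Y = n1*n2 - U_X = 64 - 35.5 = 28.5.
Step 4: Ties are present, so use the tie-corrected normal approximation (with continuity correction) for the p-value.
Step 5: p-value = 0.752184; compare to alpha = 0.05. fail to reject H0.

U_X = 35.5, p = 0.752184, fail to reject H0 at alpha = 0.05.


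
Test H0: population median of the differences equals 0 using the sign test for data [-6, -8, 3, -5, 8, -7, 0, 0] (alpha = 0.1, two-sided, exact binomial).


Step 1: Discard zero differences. Original n = 8; n_eff = number of nonzero differences = 6.
Nonzero differences (with sign): -6, -8, +3, -5, +8, -7
Step 2: Count signs: positive = 2, negative = 4.
Step 3: Under H0: P(positive) = 0.5, so the number of positives S ~ Bin(6, 0.5).
Step 4: Two-sided exact p-value = sum of Bin(6,0.5) probabilities at or below the observed probability = 0.687500.
Step 5: alpha = 0.1. fail to reject H0.

n_eff = 6, pos = 2, neg = 4, p = 0.687500, fail to reject H0.


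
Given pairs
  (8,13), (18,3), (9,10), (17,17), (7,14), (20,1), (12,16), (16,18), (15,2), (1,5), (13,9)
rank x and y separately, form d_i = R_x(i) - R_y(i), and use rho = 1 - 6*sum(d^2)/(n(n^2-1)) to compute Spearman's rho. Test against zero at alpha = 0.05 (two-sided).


Step 1: Rank x and y separately (midranks; no ties here).
rank(x): 8->3, 18->10, 9->4, 17->9, 7->2, 20->11, 12->5, 16->8, 15->7, 1->1, 13->6
rank(y): 13->7, 3->3, 10->6, 17->10, 14->8, 1->1, 16->9, 18->11, 2->2, 5->4, 9->5
Step 2: d_i = R_x(i) - R_y(i); compute d_i^2.
  (3-7)^2=16, (10-3)^2=49, (4-6)^2=4, (9-10)^2=1, (2-8)^2=36, (11-1)^2=100, (5-9)^2=16, (8-11)^2=9, (7-2)^2=25, (1-4)^2=9, (6-5)^2=1
sum(d^2) = 266.
Step 3: rho = 1 - 6*266 / (11*(11^2 - 1)) = 1 - 1596/1320 = -0.209091.
Step 4: Under H0, t = rho * sqrt((n-2)/(1-rho^2)) = -0.6415 ~ t(9).
Step 5: Two-sided p-value from the t-distribution with 9 df = 0.537221.
Step 6: alpha = 0.05. fail to reject H0.

rho = -0.2091, p = 0.537221, fail to reject H0 at alpha = 0.05.


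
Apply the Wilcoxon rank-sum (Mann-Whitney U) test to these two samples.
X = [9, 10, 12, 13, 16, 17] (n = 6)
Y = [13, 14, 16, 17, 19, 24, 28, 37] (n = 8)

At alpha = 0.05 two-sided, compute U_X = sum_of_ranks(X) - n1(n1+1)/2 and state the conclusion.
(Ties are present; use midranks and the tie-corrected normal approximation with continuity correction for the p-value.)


Step 1: Combine and sort all 14 observations; assign midranks.
sorted (value, group): (9,X), (10,X), (12,X), (13,X), (13,Y), (14,Y), (16,X), (16,Y), (17,X), (17,Y), (19,Y), (24,Y), (28,Y), (37,Y)
ranks: 9->1, 10->2, 12->3, 13->4.5, 13->4.5, 14->6, 16->7.5, 16->7.5, 17->9.5, 17->9.5, 19->11, 24->12, 28->13, 37->14
Step 2: Rank sum for X: R1 = 1 + 2 + 3 + 4.5 + 7.5 + 9.5 = 27.5.
Step 3: U_X = R1 - n1(n1+1)/2 = 27.5 - 6*7/2 = 27.5 - 21 = 6.5.
       U_Y = n1*n2 - U_X = 48 - 6.5 = 41.5.
Step 4: Ties are present, so use the tie-corrected normal approximation (with continuity correction) for the p-value.
Step 5: p-value = 0.027668; compare to alpha = 0.05. reject H0.

U_X = 6.5, p = 0.027668, reject H0 at alpha = 0.05.


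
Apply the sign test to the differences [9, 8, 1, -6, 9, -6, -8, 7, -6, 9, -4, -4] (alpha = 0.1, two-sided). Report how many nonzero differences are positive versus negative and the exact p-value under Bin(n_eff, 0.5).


Step 1: Discard zero differences. Original n = 12; n_eff = number of nonzero differences = 12.
Nonzero differences (with sign): +9, +8, +1, -6, +9, -6, -8, +7, -6, +9, -4, -4
Step 2: Count signs: positive = 6, negative = 6.
Step 3: Under H0: P(positive) = 0.5, so the number of positives S ~ Bin(12, 0.5).
Step 4: Two-sided exact p-value = sum of Bin(12,0.5) probabilities at or below the observed probability = 1.000000.
Step 5: alpha = 0.1. fail to reject H0.

n_eff = 12, pos = 6, neg = 6, p = 1.000000, fail to reject H0.


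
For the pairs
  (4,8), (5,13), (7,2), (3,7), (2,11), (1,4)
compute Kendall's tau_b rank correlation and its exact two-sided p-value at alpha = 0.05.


Step 1: Enumerate the 15 unordered pairs (i,j) with i<j and classify each by sign(x_j-x_i) * sign(y_j-y_i).
  (1,2):dx=+1,dy=+5->C; (1,3):dx=+3,dy=-6->D; (1,4):dx=-1,dy=-1->C; (1,5):dx=-2,dy=+3->D
  (1,6):dx=-3,dy=-4->C; (2,3):dx=+2,dy=-11->D; (2,4):dx=-2,dy=-6->C; (2,5):dx=-3,dy=-2->C
  (2,6):dx=-4,dy=-9->C; (3,4):dx=-4,dy=+5->D; (3,5):dx=-5,dy=+9->D; (3,6):dx=-6,dy=+2->D
  (4,5):dx=-1,dy=+4->D; (4,6):dx=-2,dy=-3->C; (5,6):dx=-1,dy=-7->C
Step 2: C = 8, D = 7, total pairs = 15.
Step 3: tau = (C - D)/(n(n-1)/2) = (8 - 7)/15 = 0.066667.
Step 4: Exact two-sided p-value (enumerate n! = 720 permutations of y under H0): p = 1.000000.
Step 5: alpha = 0.05. fail to reject H0.

tau_b = 0.0667 (C=8, D=7), p = 1.000000, fail to reject H0.


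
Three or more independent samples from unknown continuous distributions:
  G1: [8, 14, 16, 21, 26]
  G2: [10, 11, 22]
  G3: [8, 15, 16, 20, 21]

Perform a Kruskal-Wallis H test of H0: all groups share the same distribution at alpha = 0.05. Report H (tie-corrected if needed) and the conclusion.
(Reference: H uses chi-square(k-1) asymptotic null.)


Step 1: Combine all N = 13 observations and assign midranks.
sorted (value, group, rank): (8,G1,1.5), (8,G3,1.5), (10,G2,3), (11,G2,4), (14,G1,5), (15,G3,6), (16,G1,7.5), (16,G3,7.5), (20,G3,9), (21,G1,10.5), (21,G3,10.5), (22,G2,12), (26,G1,13)
Step 2: Sum ranks within each group.
R_1 = 37.5 (n_1 = 5)
R_2 = 19 (n_2 = 3)
R_3 = 34.5 (n_3 = 5)
Step 3: H = 12/(N(N+1)) * sum(R_i^2/n_i) - 3(N+1)
     = 12/(13*14) * (37.5^2/5 + 19^2/3 + 34.5^2/5) - 3*14
     = 0.065934 * 639.633 - 42
     = 0.173626.
Step 4: Ties present; correction factor C = 1 - 18/(13^3 - 13) = 0.991758. Corrected H = 0.173626 / 0.991758 = 0.175069.
Step 5: Under H0, H ~ chi^2(2); p-value = 0.916187.
Step 6: alpha = 0.05. fail to reject H0.

H = 0.1751, df = 2, p = 0.916187, fail to reject H0.


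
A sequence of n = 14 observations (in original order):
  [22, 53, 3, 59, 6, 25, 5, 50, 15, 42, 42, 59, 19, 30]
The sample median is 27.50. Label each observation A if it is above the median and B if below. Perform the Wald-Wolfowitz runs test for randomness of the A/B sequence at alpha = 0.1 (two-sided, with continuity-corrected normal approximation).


Step 1: Compute median = 27.50; label A = above, B = below.
Labels in order: BABABBBABAAABA  (n_A = 7, n_B = 7)
Step 2: Count runs R = 10.
Step 3: Under H0 (random ordering), E[R] = 2*n_A*n_B/(n_A+n_B) + 1 = 2*7*7/14 + 1 = 8.0000.
        Var[R] = 2*n_A*n_B*(2*n_A*n_B - n_A - n_B) / ((n_A+n_B)^2 * (n_A+n_B-1)) = 8232/2548 = 3.2308.
        SD[R] = 1.7974.
Step 4: Continuity-corrected z = (R - 0.5 - E[R]) / SD[R] = (10 - 0.5 - 8.0000) / 1.7974 = 0.8345.
Step 5: Two-sided p-value via normal approximation = 2*(1 - Phi(|z|)) = 0.403986.
Step 6: alpha = 0.1. fail to reject H0.

R = 10, z = 0.8345, p = 0.403986, fail to reject H0.


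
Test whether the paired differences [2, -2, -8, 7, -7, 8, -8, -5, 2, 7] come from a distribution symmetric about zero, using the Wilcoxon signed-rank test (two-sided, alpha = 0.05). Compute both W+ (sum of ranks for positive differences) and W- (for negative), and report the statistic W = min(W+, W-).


Step 1: Drop any zero differences (none here) and take |d_i|.
|d| = [2, 2, 8, 7, 7, 8, 8, 5, 2, 7]
Step 2: Midrank |d_i| (ties get averaged ranks).
ranks: |2|->2, |2|->2, |8|->9, |7|->6, |7|->6, |8|->9, |8|->9, |5|->4, |2|->2, |7|->6
Step 3: Attach original signs; sum ranks with positive sign and with negative sign.
W+ = 2 + 6 + 9 + 2 + 6 = 25
W- = 2 + 9 + 6 + 9 + 4 = 30
(Check: W+ + W- = 55 should equal n(n+1)/2 = 55.)
Step 4: Test statistic W = min(W+, W-) = 25.
Step 5: Ties in |d|, so use the tie-corrected normal approximation.
        E[W] = n(n+1)/4 = 10*11/4 = 27.5.
        Tie groups: |d|=2 (t=3), |d|=7 (t=3), |d|=8 (t=3); sum(t^3 - t) = 72.
        Var[W] = n(n+1)(2n+1)/24 - sum(t^3-t)/48 = 2310/24 - 72/48 = 94.75.
        z = (W - E[W]) / sqrt(Var[W]) = (25 - 27.5) / 9.7340 = -0.2568.
        Two-sided p = 2*Phi(z) = 0.797308.
Step 6: alpha = 0.05. fail to reject H0.

W+ = 25, W- = 30, W = min = 25, p = 0.797308, fail to reject H0.


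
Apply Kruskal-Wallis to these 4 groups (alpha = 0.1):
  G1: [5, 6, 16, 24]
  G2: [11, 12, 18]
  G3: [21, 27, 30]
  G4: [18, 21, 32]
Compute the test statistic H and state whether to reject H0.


Step 1: Combine all N = 13 observations and assign midranks.
sorted (value, group, rank): (5,G1,1), (6,G1,2), (11,G2,3), (12,G2,4), (16,G1,5), (18,G2,6.5), (18,G4,6.5), (21,G3,8.5), (21,G4,8.5), (24,G1,10), (27,G3,11), (30,G3,12), (32,G4,13)
Step 2: Sum ranks within each group.
R_1 = 18 (n_1 = 4)
R_2 = 13.5 (n_2 = 3)
R_3 = 31.5 (n_3 = 3)
R_4 = 28 (n_4 = 3)
Step 3: H = 12/(N(N+1)) * sum(R_i^2/n_i) - 3(N+1)
     = 12/(13*14) * (18^2/4 + 13.5^2/3 + 31.5^2/3 + 28^2/3) - 3*14
     = 0.065934 * 733.833 - 42
     = 6.384615.
Step 4: Ties present; correction factor C = 1 - 12/(13^3 - 13) = 0.994505. Corrected H = 6.384615 / 0.994505 = 6.419890.
Step 5: Under H0, H ~ chi^2(3); p-value = 0.092876.
Step 6: alpha = 0.1. reject H0.

H = 6.4199, df = 3, p = 0.092876, reject H0.


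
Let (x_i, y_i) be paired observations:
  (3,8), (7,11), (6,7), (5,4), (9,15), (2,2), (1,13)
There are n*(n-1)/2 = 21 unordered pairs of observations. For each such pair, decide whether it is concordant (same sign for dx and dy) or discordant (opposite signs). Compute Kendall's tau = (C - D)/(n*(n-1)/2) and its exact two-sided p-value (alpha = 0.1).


Step 1: Enumerate the 21 unordered pairs (i,j) with i<j and classify each by sign(x_j-x_i) * sign(y_j-y_i).
  (1,2):dx=+4,dy=+3->C; (1,3):dx=+3,dy=-1->D; (1,4):dx=+2,dy=-4->D; (1,5):dx=+6,dy=+7->C
  (1,6):dx=-1,dy=-6->C; (1,7):dx=-2,dy=+5->D; (2,3):dx=-1,dy=-4->C; (2,4):dx=-2,dy=-7->C
  (2,5):dx=+2,dy=+4->C; (2,6):dx=-5,dy=-9->C; (2,7):dx=-6,dy=+2->D; (3,4):dx=-1,dy=-3->C
  (3,5):dx=+3,dy=+8->C; (3,6):dx=-4,dy=-5->C; (3,7):dx=-5,dy=+6->D; (4,5):dx=+4,dy=+11->C
  (4,6):dx=-3,dy=-2->C; (4,7):dx=-4,dy=+9->D; (5,6):dx=-7,dy=-13->C; (5,7):dx=-8,dy=-2->C
  (6,7):dx=-1,dy=+11->D
Step 2: C = 14, D = 7, total pairs = 21.
Step 3: tau = (C - D)/(n(n-1)/2) = (14 - 7)/21 = 0.333333.
Step 4: Exact two-sided p-value (enumerate n! = 5040 permutations of y under H0): p = 0.381349.
Step 5: alpha = 0.1. fail to reject H0.

tau_b = 0.3333 (C=14, D=7), p = 0.381349, fail to reject H0.


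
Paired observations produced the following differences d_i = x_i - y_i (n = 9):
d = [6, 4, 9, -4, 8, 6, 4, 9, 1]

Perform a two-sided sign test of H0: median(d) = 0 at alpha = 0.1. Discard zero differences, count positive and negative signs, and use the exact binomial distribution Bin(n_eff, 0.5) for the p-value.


Step 1: Discard zero differences. Original n = 9; n_eff = number of nonzero differences = 9.
Nonzero differences (with sign): +6, +4, +9, -4, +8, +6, +4, +9, +1
Step 2: Count signs: positive = 8, negative = 1.
Step 3: Under H0: P(positive) = 0.5, so the number of positives S ~ Bin(9, 0.5).
Step 4: Two-sided exact p-value = sum of Bin(9,0.5) probabilities at or below the observed probability = 0.039062.
Step 5: alpha = 0.1. reject H0.

n_eff = 9, pos = 8, neg = 1, p = 0.039062, reject H0.


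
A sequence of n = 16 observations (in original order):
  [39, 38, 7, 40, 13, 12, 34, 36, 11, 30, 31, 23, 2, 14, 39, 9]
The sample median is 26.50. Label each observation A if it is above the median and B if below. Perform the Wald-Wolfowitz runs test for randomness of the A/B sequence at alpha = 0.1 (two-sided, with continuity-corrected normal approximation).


Step 1: Compute median = 26.50; label A = above, B = below.
Labels in order: AABABBAABAABBBAB  (n_A = 8, n_B = 8)
Step 2: Count runs R = 10.
Step 3: Under H0 (random ordering), E[R] = 2*n_A*n_B/(n_A+n_B) + 1 = 2*8*8/16 + 1 = 9.0000.
        Var[R] = 2*n_A*n_B*(2*n_A*n_B - n_A - n_B) / ((n_A+n_B)^2 * (n_A+n_B-1)) = 14336/3840 = 3.7333.
        SD[R] = 1.9322.
Step 4: Continuity-corrected z = (R - 0.5 - E[R]) / SD[R] = (10 - 0.5 - 9.0000) / 1.9322 = 0.2588.
Step 5: Two-sided p-value via normal approximation = 2*(1 - Phi(|z|)) = 0.795809.
Step 6: alpha = 0.1. fail to reject H0.

R = 10, z = 0.2588, p = 0.795809, fail to reject H0.


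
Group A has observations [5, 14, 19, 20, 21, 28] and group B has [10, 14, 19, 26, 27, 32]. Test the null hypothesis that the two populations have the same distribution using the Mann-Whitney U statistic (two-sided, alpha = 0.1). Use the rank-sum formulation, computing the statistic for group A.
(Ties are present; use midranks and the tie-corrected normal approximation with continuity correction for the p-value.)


Step 1: Combine and sort all 12 observations; assign midranks.
sorted (value, group): (5,X), (10,Y), (14,X), (14,Y), (19,X), (19,Y), (20,X), (21,X), (26,Y), (27,Y), (28,X), (32,Y)
ranks: 5->1, 10->2, 14->3.5, 14->3.5, 19->5.5, 19->5.5, 20->7, 21->8, 26->9, 27->10, 28->11, 32->12
Step 2: Rank sum for X: R1 = 1 + 3.5 + 5.5 + 7 + 8 + 11 = 36.
Step 3: U_X = R1 - n1(n1+1)/2 = 36 - 6*7/2 = 36 - 21 = 15.
       U_Y = n1*n2 - U_X = 36 - 15 = 21.
Step 4: Ties are present, so use the tie-corrected normal approximation (with continuity correction) for the p-value.
Step 5: p-value = 0.687885; compare to alpha = 0.1. fail to reject H0.

U_X = 15, p = 0.687885, fail to reject H0 at alpha = 0.1.


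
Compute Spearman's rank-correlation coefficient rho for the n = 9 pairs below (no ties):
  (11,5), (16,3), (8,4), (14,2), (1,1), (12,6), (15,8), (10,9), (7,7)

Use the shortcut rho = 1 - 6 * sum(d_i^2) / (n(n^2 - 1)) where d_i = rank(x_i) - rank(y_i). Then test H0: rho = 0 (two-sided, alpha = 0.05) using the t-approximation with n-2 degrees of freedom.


Step 1: Rank x and y separately (midranks; no ties here).
rank(x): 11->5, 16->9, 8->3, 14->7, 1->1, 12->6, 15->8, 10->4, 7->2
rank(y): 5->5, 3->3, 4->4, 2->2, 1->1, 6->6, 8->8, 9->9, 7->7
Step 2: d_i = R_x(i) - R_y(i); compute d_i^2.
  (5-5)^2=0, (9-3)^2=36, (3-4)^2=1, (7-2)^2=25, (1-1)^2=0, (6-6)^2=0, (8-8)^2=0, (4-9)^2=25, (2-7)^2=25
sum(d^2) = 112.
Step 3: rho = 1 - 6*112 / (9*(9^2 - 1)) = 1 - 672/720 = 0.066667.
Step 4: Under H0, t = rho * sqrt((n-2)/(1-rho^2)) = 0.1768 ~ t(7).
Step 5: Two-sided p-value from the t-distribution with 7 df = 0.864690.
Step 6: alpha = 0.05. fail to reject H0.

rho = 0.0667, p = 0.864690, fail to reject H0 at alpha = 0.05.


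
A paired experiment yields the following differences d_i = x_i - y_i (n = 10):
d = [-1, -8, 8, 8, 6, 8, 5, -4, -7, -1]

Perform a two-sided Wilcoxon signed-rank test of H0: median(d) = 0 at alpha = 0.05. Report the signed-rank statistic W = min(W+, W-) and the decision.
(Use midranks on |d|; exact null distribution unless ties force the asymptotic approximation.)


Step 1: Drop any zero differences (none here) and take |d_i|.
|d| = [1, 8, 8, 8, 6, 8, 5, 4, 7, 1]
Step 2: Midrank |d_i| (ties get averaged ranks).
ranks: |1|->1.5, |8|->8.5, |8|->8.5, |8|->8.5, |6|->5, |8|->8.5, |5|->4, |4|->3, |7|->6, |1|->1.5
Step 3: Attach original signs; sum ranks with positive sign and with negative sign.
W+ = 8.5 + 8.5 + 5 + 8.5 + 4 = 34.5
W- = 1.5 + 8.5 + 3 + 6 + 1.5 = 20.5
(Check: W+ + W- = 55 should equal n(n+1)/2 = 55.)
Step 4: Test statistic W = min(W+, W-) = 20.5.
Step 5: Ties in |d|, so use the tie-corrected normal approximation.
        E[W] = n(n+1)/4 = 10*11/4 = 27.5.
        Tie groups: |d|=1 (t=2), |d|=8 (t=4); sum(t^3 - t) = 66.
        Var[W] = n(n+1)(2n+1)/24 - sum(t^3-t)/48 = 2310/24 - 66/48 = 94.875.
        z = (W - E[W]) / sqrt(Var[W]) = (20.5 - 27.5) / 9.7404 = -0.7187.
        Two-sided p = 2*Phi(z) = 0.472352.
Step 6: alpha = 0.05. fail to reject H0.

W+ = 34.5, W- = 20.5, W = min = 20.5, p = 0.472352, fail to reject H0.


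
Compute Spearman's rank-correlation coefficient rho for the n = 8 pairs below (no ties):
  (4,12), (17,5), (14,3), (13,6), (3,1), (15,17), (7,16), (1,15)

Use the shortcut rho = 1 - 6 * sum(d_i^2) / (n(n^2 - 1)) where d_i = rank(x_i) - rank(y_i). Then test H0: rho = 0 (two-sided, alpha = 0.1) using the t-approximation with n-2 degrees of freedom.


Step 1: Rank x and y separately (midranks; no ties here).
rank(x): 4->3, 17->8, 14->6, 13->5, 3->2, 15->7, 7->4, 1->1
rank(y): 12->5, 5->3, 3->2, 6->4, 1->1, 17->8, 16->7, 15->6
Step 2: d_i = R_x(i) - R_y(i); compute d_i^2.
  (3-5)^2=4, (8-3)^2=25, (6-2)^2=16, (5-4)^2=1, (2-1)^2=1, (7-8)^2=1, (4-7)^2=9, (1-6)^2=25
sum(d^2) = 82.
Step 3: rho = 1 - 6*82 / (8*(8^2 - 1)) = 1 - 492/504 = 0.023810.
Step 4: Under H0, t = rho * sqrt((n-2)/(1-rho^2)) = 0.0583 ~ t(6).
Step 5: Two-sided p-value from the t-distribution with 6 df = 0.955374.
Step 6: alpha = 0.1. fail to reject H0.

rho = 0.0238, p = 0.955374, fail to reject H0 at alpha = 0.1.


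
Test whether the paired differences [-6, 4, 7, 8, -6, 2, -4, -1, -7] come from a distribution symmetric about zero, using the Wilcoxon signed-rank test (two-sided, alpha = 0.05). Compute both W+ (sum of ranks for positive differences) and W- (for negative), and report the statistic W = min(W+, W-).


Step 1: Drop any zero differences (none here) and take |d_i|.
|d| = [6, 4, 7, 8, 6, 2, 4, 1, 7]
Step 2: Midrank |d_i| (ties get averaged ranks).
ranks: |6|->5.5, |4|->3.5, |7|->7.5, |8|->9, |6|->5.5, |2|->2, |4|->3.5, |1|->1, |7|->7.5
Step 3: Attach original signs; sum ranks with positive sign and with negative sign.
W+ = 3.5 + 7.5 + 9 + 2 = 22
W- = 5.5 + 5.5 + 3.5 + 1 + 7.5 = 23
(Check: W+ + W- = 45 should equal n(n+1)/2 = 45.)
Step 4: Test statistic W = min(W+, W-) = 22.
Step 5: Ties in |d|, so use the tie-corrected normal approximation.
        E[W] = n(n+1)/4 = 9*10/4 = 22.5.
        Tie groups: |d|=4 (t=2), |d|=6 (t=2), |d|=7 (t=2); sum(t^3 - t) = 18.
        Var[W] = n(n+1)(2n+1)/24 - sum(t^3-t)/48 = 1710/24 - 18/48 = 70.875.
        z = (W - E[W]) / sqrt(Var[W]) = (22 - 22.5) / 8.4187 = -0.0594.
        Two-sided p = 2*Phi(z) = 0.952640.
Step 6: alpha = 0.05. fail to reject H0.

W+ = 22, W- = 23, W = min = 22, p = 0.952640, fail to reject H0.


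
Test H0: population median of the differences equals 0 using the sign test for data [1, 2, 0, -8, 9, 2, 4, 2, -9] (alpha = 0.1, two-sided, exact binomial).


Step 1: Discard zero differences. Original n = 9; n_eff = number of nonzero differences = 8.
Nonzero differences (with sign): +1, +2, -8, +9, +2, +4, +2, -9
Step 2: Count signs: positive = 6, negative = 2.
Step 3: Under H0: P(positive) = 0.5, so the number of positives S ~ Bin(8, 0.5).
Step 4: Two-sided exact p-value = sum of Bin(8,0.5) probabilities at or below the observed probability = 0.289062.
Step 5: alpha = 0.1. fail to reject H0.

n_eff = 8, pos = 6, neg = 2, p = 0.289062, fail to reject H0.


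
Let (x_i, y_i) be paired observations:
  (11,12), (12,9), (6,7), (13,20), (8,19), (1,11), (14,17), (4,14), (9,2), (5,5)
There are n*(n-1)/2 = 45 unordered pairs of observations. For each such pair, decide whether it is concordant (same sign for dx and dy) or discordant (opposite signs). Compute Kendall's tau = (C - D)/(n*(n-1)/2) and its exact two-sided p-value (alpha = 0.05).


Step 1: Enumerate the 45 unordered pairs (i,j) with i<j and classify each by sign(x_j-x_i) * sign(y_j-y_i).
  (1,2):dx=+1,dy=-3->D; (1,3):dx=-5,dy=-5->C; (1,4):dx=+2,dy=+8->C; (1,5):dx=-3,dy=+7->D
  (1,6):dx=-10,dy=-1->C; (1,7):dx=+3,dy=+5->C; (1,8):dx=-7,dy=+2->D; (1,9):dx=-2,dy=-10->C
  (1,10):dx=-6,dy=-7->C; (2,3):dx=-6,dy=-2->C; (2,4):dx=+1,dy=+11->C; (2,5):dx=-4,dy=+10->D
  (2,6):dx=-11,dy=+2->D; (2,7):dx=+2,dy=+8->C; (2,8):dx=-8,dy=+5->D; (2,9):dx=-3,dy=-7->C
  (2,10):dx=-7,dy=-4->C; (3,4):dx=+7,dy=+13->C; (3,5):dx=+2,dy=+12->C; (3,6):dx=-5,dy=+4->D
  (3,7):dx=+8,dy=+10->C; (3,8):dx=-2,dy=+7->D; (3,9):dx=+3,dy=-5->D; (3,10):dx=-1,dy=-2->C
  (4,5):dx=-5,dy=-1->C; (4,6):dx=-12,dy=-9->C; (4,7):dx=+1,dy=-3->D; (4,8):dx=-9,dy=-6->C
  (4,9):dx=-4,dy=-18->C; (4,10):dx=-8,dy=-15->C; (5,6):dx=-7,dy=-8->C; (5,7):dx=+6,dy=-2->D
  (5,8):dx=-4,dy=-5->C; (5,9):dx=+1,dy=-17->D; (5,10):dx=-3,dy=-14->C; (6,7):dx=+13,dy=+6->C
  (6,8):dx=+3,dy=+3->C; (6,9):dx=+8,dy=-9->D; (6,10):dx=+4,dy=-6->D; (7,8):dx=-10,dy=-3->C
  (7,9):dx=-5,dy=-15->C; (7,10):dx=-9,dy=-12->C; (8,9):dx=+5,dy=-12->D; (8,10):dx=+1,dy=-9->D
  (9,10):dx=-4,dy=+3->D
Step 2: C = 28, D = 17, total pairs = 45.
Step 3: tau = (C - D)/(n(n-1)/2) = (28 - 17)/45 = 0.244444.
Step 4: Exact two-sided p-value (enumerate n! = 3628800 permutations of y under H0): p = 0.380720.
Step 5: alpha = 0.05. fail to reject H0.

tau_b = 0.2444 (C=28, D=17), p = 0.380720, fail to reject H0.


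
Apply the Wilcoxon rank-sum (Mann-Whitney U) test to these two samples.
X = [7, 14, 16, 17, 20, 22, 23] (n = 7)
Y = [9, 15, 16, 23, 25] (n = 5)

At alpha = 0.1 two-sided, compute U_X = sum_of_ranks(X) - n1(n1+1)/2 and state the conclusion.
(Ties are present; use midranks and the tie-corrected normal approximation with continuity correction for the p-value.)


Step 1: Combine and sort all 12 observations; assign midranks.
sorted (value, group): (7,X), (9,Y), (14,X), (15,Y), (16,X), (16,Y), (17,X), (20,X), (22,X), (23,X), (23,Y), (25,Y)
ranks: 7->1, 9->2, 14->3, 15->4, 16->5.5, 16->5.5, 17->7, 20->8, 22->9, 23->10.5, 23->10.5, 25->12
Step 2: Rank sum for X: R1 = 1 + 3 + 5.5 + 7 + 8 + 9 + 10.5 = 44.
Step 3: U_X = R1 - n1(n1+1)/2 = 44 - 7*8/2 = 44 - 28 = 16.
       U_Y = n1*n2 - U_X = 35 - 16 = 19.
Step 4: Ties are present, so use the tie-corrected normal approximation (with continuity correction) for the p-value.
Step 5: p-value = 0.870542; compare to alpha = 0.1. fail to reject H0.

U_X = 16, p = 0.870542, fail to reject H0 at alpha = 0.1.


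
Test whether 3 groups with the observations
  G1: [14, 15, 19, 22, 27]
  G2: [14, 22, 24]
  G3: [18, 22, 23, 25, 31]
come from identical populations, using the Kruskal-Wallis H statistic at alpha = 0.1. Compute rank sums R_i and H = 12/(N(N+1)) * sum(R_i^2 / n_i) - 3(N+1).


Step 1: Combine all N = 13 observations and assign midranks.
sorted (value, group, rank): (14,G1,1.5), (14,G2,1.5), (15,G1,3), (18,G3,4), (19,G1,5), (22,G1,7), (22,G2,7), (22,G3,7), (23,G3,9), (24,G2,10), (25,G3,11), (27,G1,12), (31,G3,13)
Step 2: Sum ranks within each group.
R_1 = 28.5 (n_1 = 5)
R_2 = 18.5 (n_2 = 3)
R_3 = 44 (n_3 = 5)
Step 3: H = 12/(N(N+1)) * sum(R_i^2/n_i) - 3(N+1)
     = 12/(13*14) * (28.5^2/5 + 18.5^2/3 + 44^2/5) - 3*14
     = 0.065934 * 663.733 - 42
     = 1.762637.
Step 4: Ties present; correction factor C = 1 - 30/(13^3 - 13) = 0.986264. Corrected H = 1.762637 / 0.986264 = 1.787187.
Step 5: Under H0, H ~ chi^2(2); p-value = 0.409183.
Step 6: alpha = 0.1. fail to reject H0.

H = 1.7872, df = 2, p = 0.409183, fail to reject H0.


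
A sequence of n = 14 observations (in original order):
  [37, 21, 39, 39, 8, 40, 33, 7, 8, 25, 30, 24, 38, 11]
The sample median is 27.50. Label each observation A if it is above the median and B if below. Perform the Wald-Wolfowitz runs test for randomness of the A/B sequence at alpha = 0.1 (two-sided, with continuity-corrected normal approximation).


Step 1: Compute median = 27.50; label A = above, B = below.
Labels in order: ABAABAABBBABAB  (n_A = 7, n_B = 7)
Step 2: Count runs R = 10.
Step 3: Under H0 (random ordering), E[R] = 2*n_A*n_B/(n_A+n_B) + 1 = 2*7*7/14 + 1 = 8.0000.
        Var[R] = 2*n_A*n_B*(2*n_A*n_B - n_A - n_B) / ((n_A+n_B)^2 * (n_A+n_B-1)) = 8232/2548 = 3.2308.
        SD[R] = 1.7974.
Step 4: Continuity-corrected z = (R - 0.5 - E[R]) / SD[R] = (10 - 0.5 - 8.0000) / 1.7974 = 0.8345.
Step 5: Two-sided p-value via normal approximation = 2*(1 - Phi(|z|)) = 0.403986.
Step 6: alpha = 0.1. fail to reject H0.

R = 10, z = 0.8345, p = 0.403986, fail to reject H0.


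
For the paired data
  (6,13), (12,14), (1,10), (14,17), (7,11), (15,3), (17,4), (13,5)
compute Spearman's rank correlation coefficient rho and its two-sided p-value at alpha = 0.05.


Step 1: Rank x and y separately (midranks; no ties here).
rank(x): 6->2, 12->4, 1->1, 14->6, 7->3, 15->7, 17->8, 13->5
rank(y): 13->6, 14->7, 10->4, 17->8, 11->5, 3->1, 4->2, 5->3
Step 2: d_i = R_x(i) - R_y(i); compute d_i^2.
  (2-6)^2=16, (4-7)^2=9, (1-4)^2=9, (6-8)^2=4, (3-5)^2=4, (7-1)^2=36, (8-2)^2=36, (5-3)^2=4
sum(d^2) = 118.
Step 3: rho = 1 - 6*118 / (8*(8^2 - 1)) = 1 - 708/504 = -0.404762.
Step 4: Under H0, t = rho * sqrt((n-2)/(1-rho^2)) = -1.0842 ~ t(6).
Step 5: Two-sided p-value from the t-distribution with 6 df = 0.319889.
Step 6: alpha = 0.05. fail to reject H0.

rho = -0.4048, p = 0.319889, fail to reject H0 at alpha = 0.05.


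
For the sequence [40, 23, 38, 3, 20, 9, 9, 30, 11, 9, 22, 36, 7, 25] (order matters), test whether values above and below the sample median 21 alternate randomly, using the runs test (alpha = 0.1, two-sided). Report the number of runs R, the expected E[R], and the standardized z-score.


Step 1: Compute median = 21; label A = above, B = below.
Labels in order: AAABBBBABBAABA  (n_A = 7, n_B = 7)
Step 2: Count runs R = 7.
Step 3: Under H0 (random ordering), E[R] = 2*n_A*n_B/(n_A+n_B) + 1 = 2*7*7/14 + 1 = 8.0000.
        Var[R] = 2*n_A*n_B*(2*n_A*n_B - n_A - n_B) / ((n_A+n_B)^2 * (n_A+n_B-1)) = 8232/2548 = 3.2308.
        SD[R] = 1.7974.
Step 4: Continuity-corrected z = (R + 0.5 - E[R]) / SD[R] = (7 + 0.5 - 8.0000) / 1.7974 = -0.2782.
Step 5: Two-sided p-value via normal approximation = 2*(1 - Phi(|z|)) = 0.780879.
Step 6: alpha = 0.1. fail to reject H0.

R = 7, z = -0.2782, p = 0.780879, fail to reject H0.


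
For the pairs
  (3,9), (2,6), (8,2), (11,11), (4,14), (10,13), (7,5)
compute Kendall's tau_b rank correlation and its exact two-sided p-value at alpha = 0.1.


Step 1: Enumerate the 21 unordered pairs (i,j) with i<j and classify each by sign(x_j-x_i) * sign(y_j-y_i).
  (1,2):dx=-1,dy=-3->C; (1,3):dx=+5,dy=-7->D; (1,4):dx=+8,dy=+2->C; (1,5):dx=+1,dy=+5->C
  (1,6):dx=+7,dy=+4->C; (1,7):dx=+4,dy=-4->D; (2,3):dx=+6,dy=-4->D; (2,4):dx=+9,dy=+5->C
  (2,5):dx=+2,dy=+8->C; (2,6):dx=+8,dy=+7->C; (2,7):dx=+5,dy=-1->D; (3,4):dx=+3,dy=+9->C
  (3,5):dx=-4,dy=+12->D; (3,6):dx=+2,dy=+11->C; (3,7):dx=-1,dy=+3->D; (4,5):dx=-7,dy=+3->D
  (4,6):dx=-1,dy=+2->D; (4,7):dx=-4,dy=-6->C; (5,6):dx=+6,dy=-1->D; (5,7):dx=+3,dy=-9->D
  (6,7):dx=-3,dy=-8->C
Step 2: C = 11, D = 10, total pairs = 21.
Step 3: tau = (C - D)/(n(n-1)/2) = (11 - 10)/21 = 0.047619.
Step 4: Exact two-sided p-value (enumerate n! = 5040 permutations of y under H0): p = 1.000000.
Step 5: alpha = 0.1. fail to reject H0.

tau_b = 0.0476 (C=11, D=10), p = 1.000000, fail to reject H0.


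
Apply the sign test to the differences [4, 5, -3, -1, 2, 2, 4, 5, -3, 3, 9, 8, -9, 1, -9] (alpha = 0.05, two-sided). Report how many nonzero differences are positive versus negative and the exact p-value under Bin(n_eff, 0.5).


Step 1: Discard zero differences. Original n = 15; n_eff = number of nonzero differences = 15.
Nonzero differences (with sign): +4, +5, -3, -1, +2, +2, +4, +5, -3, +3, +9, +8, -9, +1, -9
Step 2: Count signs: positive = 10, negative = 5.
Step 3: Under H0: P(positive) = 0.5, so the number of positives S ~ Bin(15, 0.5).
Step 4: Two-sided exact p-value = sum of Bin(15,0.5) probabilities at or below the observed probability = 0.301758.
Step 5: alpha = 0.05. fail to reject H0.

n_eff = 15, pos = 10, neg = 5, p = 0.301758, fail to reject H0.
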